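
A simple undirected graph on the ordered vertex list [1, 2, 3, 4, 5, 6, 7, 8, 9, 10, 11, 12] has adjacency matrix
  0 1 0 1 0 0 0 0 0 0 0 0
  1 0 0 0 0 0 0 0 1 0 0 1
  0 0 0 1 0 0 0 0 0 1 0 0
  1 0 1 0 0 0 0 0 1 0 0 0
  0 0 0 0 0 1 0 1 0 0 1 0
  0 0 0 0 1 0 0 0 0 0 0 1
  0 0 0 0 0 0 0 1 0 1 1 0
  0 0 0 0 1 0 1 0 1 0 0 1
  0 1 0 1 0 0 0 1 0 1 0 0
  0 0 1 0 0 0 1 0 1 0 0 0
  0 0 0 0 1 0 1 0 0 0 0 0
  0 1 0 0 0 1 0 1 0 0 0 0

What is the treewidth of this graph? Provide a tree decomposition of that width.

Treewidth 3.
One such decomposition:
Bags: B1 = {5, 6, 11, 12}  B2 = {5, 8, 11, 12}  B3 = {7, 8, 11, 12}  B4 = {2, 7, 8, 12}  B5 = {2, 7, 8, 9}  B6 = {2, 7, 9, 10}  B7 = {1, 2, 9, 10}  B8 = {1, 4, 9, 10}  B9 = {1, 3, 4, 10}
Tree: B1–B2, B2–B3, B3–B4, B4–B5, B5–B6, B6–B7, B7–B8, B8–B9

Each bag holds 4 vertices, so the decomposition has width 3, which upper-bounds the treewidth. For the lower bound: the 4 vertex sets {5,6,11}, {12}, {8}, {2,7,9,10} are disjoint, each induces a connected subgraph, and every pair is joined by at least one edge of G. Contracting each set to a single vertex therefore yields K_{4} as a minor, and since treewidth is minor-monotone, tw(G) ≥ tw(K_{4}) = 3. Hence tw(G) = 3 exactly.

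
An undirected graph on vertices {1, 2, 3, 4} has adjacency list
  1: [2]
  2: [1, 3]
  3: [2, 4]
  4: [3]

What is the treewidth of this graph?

A width-1 tree decomposition is:
Bags: B1 = {1, 2}  B2 = {2, 3}  B3 = {3, 4}
Tree: B1–B2, B2–B3
The largest bag has 2 vertices, giving width 1; this decomposition certifies tw(G) ≤ 1. Any graph with an edge has treewidth ≥ 1, and G has the edge 1–2. Combining the bounds, tw(G) = 1.

1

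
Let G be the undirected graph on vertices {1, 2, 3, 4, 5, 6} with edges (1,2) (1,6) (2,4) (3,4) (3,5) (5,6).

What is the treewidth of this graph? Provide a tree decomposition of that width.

Every bag has size at most 3, so the width is 3 − 1 = 2 and tw(G) ≤ 2. For the lower bound, G contains the cycle 6–1–2–4–3–5–6, so G is not a forest; only forests have treewidth ≤ 1, hence tw(G) ≥ 2. Combining the bounds, tw(G) = 2.

Treewidth 2.
One such decomposition:
Bags: B1 = {1, 2, 6}  B2 = {2, 4, 6}  B3 = {3, 4, 6}  B4 = {3, 5, 6}
Tree: B1–B2, B2–B3, B3–B4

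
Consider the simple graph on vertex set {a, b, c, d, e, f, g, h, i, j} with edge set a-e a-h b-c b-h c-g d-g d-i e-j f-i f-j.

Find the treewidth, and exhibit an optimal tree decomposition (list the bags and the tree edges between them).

Treewidth 2.
Bags: B1 = {f, i, j}  B2 = {e, i, j}  B3 = {a, e, i}  B4 = {a, h, i}  B5 = {b, h, i}  B6 = {b, c, i}  B7 = {c, g, i}  B8 = {d, g, i}
Tree: B1–B2, B2–B3, B3–B4, B4–B5, B5–B6, B6–B7, B7–B8

Each bag holds 3 vertices, so the decomposition has width 2, which upper-bounds the treewidth. For the lower bound, G contains the cycle i–f–j–e–a–h–b–c–g–d–i, so G is not a forest; only forests have treewidth ≤ 1, hence tw(G) ≥ 2. Combining the bounds, tw(G) = 2.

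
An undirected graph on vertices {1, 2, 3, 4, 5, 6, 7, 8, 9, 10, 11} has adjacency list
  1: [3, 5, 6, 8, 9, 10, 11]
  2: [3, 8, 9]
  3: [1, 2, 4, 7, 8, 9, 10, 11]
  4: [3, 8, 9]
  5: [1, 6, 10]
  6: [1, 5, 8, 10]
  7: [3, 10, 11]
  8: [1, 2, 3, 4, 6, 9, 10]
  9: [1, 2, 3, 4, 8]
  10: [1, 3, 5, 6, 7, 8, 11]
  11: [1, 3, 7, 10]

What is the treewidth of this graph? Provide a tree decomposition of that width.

Treewidth 3.
One optimal decomposition is:
Bags: B1 = {1, 3, 8, 10}  B2 = {1, 3, 10, 11}  B3 = {3, 7, 10, 11}  B4 = {1, 6, 8, 10}  B5 = {1, 3, 8, 9}  B6 = {2, 3, 8, 9}  B7 = {1, 5, 6, 10}  B8 = {3, 4, 8, 9}
Tree: B1–B2, B2–B3, B1–B4, B1–B5, B5–B6, B4–B7, B6–B8

The largest bag has 4 vertices, giving width 3; this decomposition certifies tw(G) ≤ 3. Conversely, {1, 3, 8, 9} is a clique of size 4, and the vertices of any clique must share a bag in every tree decomposition; so some bag has ≥ 4 vertices and tw(G) ≥ 3. Therefore the treewidth is 3.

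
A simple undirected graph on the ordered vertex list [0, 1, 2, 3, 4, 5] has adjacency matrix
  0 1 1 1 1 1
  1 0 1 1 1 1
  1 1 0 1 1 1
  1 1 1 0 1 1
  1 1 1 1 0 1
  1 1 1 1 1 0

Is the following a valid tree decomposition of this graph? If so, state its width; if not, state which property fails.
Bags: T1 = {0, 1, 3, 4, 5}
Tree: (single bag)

A tree decomposition must satisfy three properties: every vertex lies in some bag; for every edge, both endpoints lie together in some bag; and for every vertex, the bags containing it form a connected subtree. Here vertex 2 appears in no bag, so the decomposition is invalid.

No — vertex 2 appears in no bag.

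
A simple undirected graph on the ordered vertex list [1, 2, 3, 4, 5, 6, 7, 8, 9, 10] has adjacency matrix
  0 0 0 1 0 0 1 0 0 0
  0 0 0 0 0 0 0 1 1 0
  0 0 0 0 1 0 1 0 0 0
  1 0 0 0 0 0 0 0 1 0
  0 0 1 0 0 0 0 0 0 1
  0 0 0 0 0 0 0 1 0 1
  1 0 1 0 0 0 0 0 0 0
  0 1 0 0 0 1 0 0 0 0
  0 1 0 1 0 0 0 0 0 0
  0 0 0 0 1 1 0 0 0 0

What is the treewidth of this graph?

A width-2 tree decomposition is:
Bags: B1 = {5, 6, 10}  B2 = {3, 5, 6}  B3 = {3, 6, 7}  B4 = {1, 6, 7}  B5 = {1, 4, 6}  B6 = {4, 6, 9}  B7 = {2, 6, 9}  B8 = {2, 6, 8}
Tree: B1–B2, B2–B3, B3–B4, B4–B5, B5–B6, B6–B7, B7–B8
Every bag has size at most 3, so the width is 3 − 1 = 2 and tw(G) ≤ 2. For the lower bound, G contains the cycle 6–10–5–3–7–1–4–9–2–8–6, so G is not a forest; only forests have treewidth ≤ 1, hence tw(G) ≥ 2. Combining the bounds, tw(G) = 2.

2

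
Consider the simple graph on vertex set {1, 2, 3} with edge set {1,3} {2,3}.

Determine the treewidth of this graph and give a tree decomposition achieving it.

Every bag has size at most 2, so the width is 2 − 1 = 1 and tw(G) ≤ 1. Any graph with an edge has treewidth ≥ 1, and G has the edge 3–1. The upper and lower bounds meet at 1, so that is the treewidth.

Treewidth 1.
One optimal decomposition is:
Bags: B1 = {1, 3}  B2 = {2, 3}
Tree: B1–B2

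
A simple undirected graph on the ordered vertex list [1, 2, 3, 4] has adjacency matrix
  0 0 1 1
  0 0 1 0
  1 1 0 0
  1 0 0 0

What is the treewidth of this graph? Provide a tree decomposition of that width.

Treewidth 1.
Bags: B1 = {2, 3}  B2 = {1, 3}  B3 = {1, 4}
Tree: B1–B2, B2–B3

Every bag has size at most 2, so the width is 2 − 1 = 1 and tw(G) ≤ 1. Any graph with an edge has treewidth ≥ 1, and G has the edge 2–3. Combining the bounds, tw(G) = 1.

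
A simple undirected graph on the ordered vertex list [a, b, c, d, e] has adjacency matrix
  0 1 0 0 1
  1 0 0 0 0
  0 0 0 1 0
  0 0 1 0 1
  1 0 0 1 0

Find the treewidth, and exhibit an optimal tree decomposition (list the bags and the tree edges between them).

Treewidth 1.
Bags: B1 = {a, b}  B2 = {a, e}  B3 = {d, e}  B4 = {c, d}
Tree: B1–B2, B2–B3, B3–B4

Each bag holds 2 vertices, so the decomposition has width 1, which upper-bounds the treewidth. Any graph with an edge has treewidth ≥ 1, and G has the edge b–a. Hence tw(G) = 1 exactly.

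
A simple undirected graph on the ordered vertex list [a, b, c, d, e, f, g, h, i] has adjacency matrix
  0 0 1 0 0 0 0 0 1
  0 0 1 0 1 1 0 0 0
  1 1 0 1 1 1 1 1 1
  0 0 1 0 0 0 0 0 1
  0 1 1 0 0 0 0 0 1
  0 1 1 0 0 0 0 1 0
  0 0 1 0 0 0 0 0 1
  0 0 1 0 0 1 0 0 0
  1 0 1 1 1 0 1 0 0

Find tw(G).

2

A width-2 tree decomposition is:
Bags: B1 = {c, d, i}  B2 = {c, g, i}  B3 = {c, e, i}  B4 = {b, c, e}  B5 = {a, c, i}  B6 = {b, c, f}  B7 = {c, f, h}
Tree: B1–B2, B2–B3, B3–B4, B3–B5, B4–B6, B6–B7
The largest bag has 3 vertices, giving width 2; this decomposition certifies tw(G) ≤ 2. On the other hand G contains the 3-clique {c, f, h}. A clique must lie in a single bag of any decomposition, so no decomposition can have width below 2. Therefore the treewidth is 2.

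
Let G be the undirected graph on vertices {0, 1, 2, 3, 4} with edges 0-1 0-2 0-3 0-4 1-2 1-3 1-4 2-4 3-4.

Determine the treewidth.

3

A width-3 tree decomposition is:
Bags: B1 = {0, 1, 3, 4}  B2 = {0, 1, 2, 4}
Tree: B1–B2
The largest bag has 4 vertices, giving width 3; this decomposition certifies tw(G) ≤ 3. For the lower bound, the 4 vertices {0, 1, 2, 4} are pairwise adjacent, and any tree decomposition puts a clique entirely inside one bag — forcing width ≥ 3. Hence tw(G) = 3 exactly.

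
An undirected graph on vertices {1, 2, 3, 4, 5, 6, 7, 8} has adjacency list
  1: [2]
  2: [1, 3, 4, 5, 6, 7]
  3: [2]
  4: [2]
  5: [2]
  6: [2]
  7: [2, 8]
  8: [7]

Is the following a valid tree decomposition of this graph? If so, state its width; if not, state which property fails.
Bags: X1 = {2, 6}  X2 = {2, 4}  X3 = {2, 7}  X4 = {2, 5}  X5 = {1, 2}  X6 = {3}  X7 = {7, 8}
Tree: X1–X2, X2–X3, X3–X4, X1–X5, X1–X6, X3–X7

A tree decomposition must satisfy three properties: every vertex lies in some bag; for every edge, both endpoints lie together in some bag; and for every vertex, the bags containing it form a connected subtree. Here edge (2,3) lies in no bag, so the decomposition is invalid.

No — edge (2,3) lies in no bag.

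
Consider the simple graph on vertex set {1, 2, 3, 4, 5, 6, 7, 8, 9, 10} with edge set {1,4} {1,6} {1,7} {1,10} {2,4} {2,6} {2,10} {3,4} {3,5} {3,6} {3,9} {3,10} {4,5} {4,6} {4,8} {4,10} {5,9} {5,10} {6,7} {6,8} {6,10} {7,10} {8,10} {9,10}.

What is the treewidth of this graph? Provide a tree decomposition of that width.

Every bag has size at most 4, so the width is 4 − 1 = 3 and tw(G) ≤ 3. On the other hand G contains the 4-clique {3, 5, 9, 10}. A clique must lie in a single bag of any decomposition, so no decomposition can have width below 3. The upper and lower bounds meet at 3, so that is the treewidth.

Treewidth 3.
Bags: B1 = {3, 4, 6, 10}  B2 = {1, 4, 6, 10}  B3 = {4, 6, 8, 10}  B4 = {1, 6, 7, 10}  B5 = {3, 4, 5, 10}  B6 = {2, 4, 6, 10}  B7 = {3, 5, 9, 10}
Tree: B1–B2, B1–B3, B2–B4, B1–B5, B1–B6, B5–B7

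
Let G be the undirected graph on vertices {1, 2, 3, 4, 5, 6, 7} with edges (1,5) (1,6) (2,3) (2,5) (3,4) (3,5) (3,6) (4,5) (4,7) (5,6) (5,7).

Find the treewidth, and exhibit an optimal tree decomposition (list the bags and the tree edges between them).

Each bag holds 3 vertices, so the decomposition has width 2, which upper-bounds the treewidth. On the other hand G contains the 3-clique {1, 5, 6}. A clique must lie in a single bag of any decomposition, so no decomposition can have width below 2. The upper and lower bounds meet at 2, so that is the treewidth.

Treewidth 2.
One such decomposition:
Bags: B1 = {1, 5, 6}  B2 = {3, 5, 6}  B3 = {2, 3, 5}  B4 = {3, 4, 5}  B5 = {4, 5, 7}
Tree: B1–B2, B2–B3, B3–B4, B4–B5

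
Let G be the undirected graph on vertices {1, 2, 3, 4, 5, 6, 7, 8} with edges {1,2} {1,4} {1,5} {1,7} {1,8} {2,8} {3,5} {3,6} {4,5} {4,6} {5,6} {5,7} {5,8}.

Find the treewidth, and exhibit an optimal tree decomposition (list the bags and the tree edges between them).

Each bag holds 3 vertices, so the decomposition has width 2, which upper-bounds the treewidth. On the other hand G contains the 3-clique {1, 2, 8}. A clique must lie in a single bag of any decomposition, so no decomposition can have width below 2. Combining the bounds, tw(G) = 2.

Treewidth 2.
Bags: B1 = {1, 4, 5}  B2 = {1, 5, 8}  B3 = {1, 5, 7}  B4 = {1, 2, 8}  B5 = {4, 5, 6}  B6 = {3, 5, 6}
Tree: B1–B2, B1–B3, B2–B4, B1–B5, B5–B6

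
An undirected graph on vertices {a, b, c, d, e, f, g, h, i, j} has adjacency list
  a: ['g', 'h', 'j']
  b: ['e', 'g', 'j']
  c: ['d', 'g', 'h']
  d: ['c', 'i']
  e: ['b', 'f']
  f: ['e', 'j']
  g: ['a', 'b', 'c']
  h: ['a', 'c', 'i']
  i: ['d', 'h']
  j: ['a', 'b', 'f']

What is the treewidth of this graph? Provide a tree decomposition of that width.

Treewidth 2.
Bags: B1 = {d, h, i}  B2 = {c, d, h}  B3 = {a, c, h}  B4 = {a, c, g}  B5 = {a, g, j}  B6 = {b, g, j}  B7 = {b, f, j}  B8 = {b, e, f}
Tree: B1–B2, B2–B3, B3–B4, B4–B5, B5–B6, B6–B7, B7–B8

The largest bag has 3 vertices, giving width 2; this decomposition certifies tw(G) ≤ 2. For the lower bound, G contains the cycle i–d–c–h–i, so G is not a forest; only forests have treewidth ≤ 1, hence tw(G) ≥ 2. Combining the bounds, tw(G) = 2.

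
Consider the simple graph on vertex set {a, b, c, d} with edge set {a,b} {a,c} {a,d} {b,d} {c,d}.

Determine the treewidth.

A width-2 tree decomposition is:
Bags: B1 = {a, c, d}  B2 = {a, b, d}
Tree: B1–B2
Each bag holds 3 vertices, so the decomposition has width 2, which upper-bounds the treewidth. For the lower bound, the 3 vertices {a, c, d} are pairwise adjacent, and any tree decomposition puts a clique entirely inside one bag — forcing width ≥ 2. The upper and lower bounds meet at 2, so that is the treewidth.

2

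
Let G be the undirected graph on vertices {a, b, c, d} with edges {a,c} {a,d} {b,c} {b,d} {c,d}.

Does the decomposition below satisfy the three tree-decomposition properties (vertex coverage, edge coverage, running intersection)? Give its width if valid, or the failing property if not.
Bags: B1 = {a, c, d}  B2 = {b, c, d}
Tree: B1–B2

Yes; width 2.

Checking the three conditions: (i) the bags cover all of {a, b, c, d}; (ii) for each edge, some bag contains both endpoints; (iii) the bags containing any fixed vertex form a subtree. All hold, so the decomposition is valid with width 3 − 1 = 2.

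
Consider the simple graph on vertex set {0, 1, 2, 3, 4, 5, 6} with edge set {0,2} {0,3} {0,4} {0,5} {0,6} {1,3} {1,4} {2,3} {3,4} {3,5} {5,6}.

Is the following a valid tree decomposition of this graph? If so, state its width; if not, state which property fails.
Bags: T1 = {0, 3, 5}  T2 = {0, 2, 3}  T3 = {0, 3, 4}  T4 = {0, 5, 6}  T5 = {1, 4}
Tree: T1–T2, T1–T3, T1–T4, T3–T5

A tree decomposition must satisfy three properties: every vertex lies in some bag; for every edge, both endpoints lie together in some bag; and for every vertex, the bags containing it form a connected subtree. Here edge (3,1) lies in no bag, so the decomposition is invalid.

No — edge (3,1) lies in no bag.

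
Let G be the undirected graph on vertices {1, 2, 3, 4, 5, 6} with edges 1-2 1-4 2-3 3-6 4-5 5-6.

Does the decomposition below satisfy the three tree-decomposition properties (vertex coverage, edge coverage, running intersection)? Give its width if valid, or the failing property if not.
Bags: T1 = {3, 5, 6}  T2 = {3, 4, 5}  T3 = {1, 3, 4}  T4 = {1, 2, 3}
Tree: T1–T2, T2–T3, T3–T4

Yes; width 2.

Vertex coverage: the bags together contain {1, 2, 3, 4, 5, 6}, the full vertex set. Edge coverage: each edge of G has both endpoints in at least one bag. Running intersection: for every vertex, the bags containing it form a connected subtree. All three properties hold, so this is a valid tree decomposition of width max|bag| − 1 = 2, and hence tw(G) ≤ 2.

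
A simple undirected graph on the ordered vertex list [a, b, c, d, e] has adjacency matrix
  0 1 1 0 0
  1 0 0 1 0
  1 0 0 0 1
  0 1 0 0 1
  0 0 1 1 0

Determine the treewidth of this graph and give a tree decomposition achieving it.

Treewidth 2.
Bags: B1 = {a, b, c}  B2 = {b, c, e}  B3 = {b, d, e}
Tree: B1–B2, B2–B3

Every bag has size at most 3, so the width is 3 − 1 = 2 and tw(G) ≤ 2. Since b–a–c–e–d–b is a cycle in G, G is not acyclic. Forests are exactly the graphs of treewidth ≤ 1, so tw(G) ≥ 2. Therefore the treewidth is 2.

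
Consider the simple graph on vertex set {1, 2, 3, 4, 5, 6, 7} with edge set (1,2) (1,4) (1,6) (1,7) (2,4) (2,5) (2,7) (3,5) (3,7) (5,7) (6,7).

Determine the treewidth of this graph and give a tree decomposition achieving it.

Treewidth 2.
Bags: B1 = {1, 2, 7}  B2 = {1, 6, 7}  B3 = {1, 2, 4}  B4 = {2, 5, 7}  B5 = {3, 5, 7}
Tree: B1–B2, B1–B3, B1–B4, B4–B5

The largest bag has 3 vertices, giving width 2; this decomposition certifies tw(G) ≤ 2. Conversely, {1, 2, 4} is a clique of size 3, and the vertices of any clique must share a bag in every tree decomposition; so some bag has ≥ 3 vertices and tw(G) ≥ 2. Combining the bounds, tw(G) = 2.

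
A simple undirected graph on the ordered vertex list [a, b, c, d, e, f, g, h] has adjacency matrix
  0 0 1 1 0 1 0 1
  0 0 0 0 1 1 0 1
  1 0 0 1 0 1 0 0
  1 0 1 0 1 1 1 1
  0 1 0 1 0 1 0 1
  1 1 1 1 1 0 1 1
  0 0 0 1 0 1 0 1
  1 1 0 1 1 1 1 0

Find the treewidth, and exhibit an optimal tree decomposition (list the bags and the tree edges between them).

Each bag holds 4 vertices, so the decomposition has width 3, which upper-bounds the treewidth. For the lower bound, the 4 vertices {d, f, g, h} are pairwise adjacent, and any tree decomposition puts a clique entirely inside one bag — forcing width ≥ 3. Therefore the treewidth is 3.

Treewidth 3.
Bags: B1 = {a, d, f, h}  B2 = {a, c, d, f}  B3 = {d, f, g, h}  B4 = {d, e, f, h}  B5 = {b, e, f, h}
Tree: B1–B2, B1–B3, B1–B4, B4–B5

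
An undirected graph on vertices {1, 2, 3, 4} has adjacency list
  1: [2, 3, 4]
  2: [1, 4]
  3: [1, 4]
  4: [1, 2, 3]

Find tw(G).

2

A width-2 tree decomposition is:
Bags: B1 = {1, 3, 4}  B2 = {1, 2, 4}
Tree: B1–B2
The largest bag has 3 vertices, giving width 2; this decomposition certifies tw(G) ≤ 2. On the other hand G contains the 3-clique {1, 2, 4}. A clique must lie in a single bag of any decomposition, so no decomposition can have width below 2. Combining the bounds, tw(G) = 2.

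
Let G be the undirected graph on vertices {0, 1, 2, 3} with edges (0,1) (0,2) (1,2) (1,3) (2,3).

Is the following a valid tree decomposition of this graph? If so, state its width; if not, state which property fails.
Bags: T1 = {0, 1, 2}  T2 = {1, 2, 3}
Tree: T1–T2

Yes; width 2.

Vertex coverage: the bags together contain {0, 1, 2, 3}, the full vertex set. Edge coverage: each edge of G has both endpoints in at least one bag. Running intersection: for every vertex, the bags containing it form a connected subtree. All three properties hold, so this is a valid tree decomposition of width max|bag| − 1 = 2, and hence tw(G) ≤ 2.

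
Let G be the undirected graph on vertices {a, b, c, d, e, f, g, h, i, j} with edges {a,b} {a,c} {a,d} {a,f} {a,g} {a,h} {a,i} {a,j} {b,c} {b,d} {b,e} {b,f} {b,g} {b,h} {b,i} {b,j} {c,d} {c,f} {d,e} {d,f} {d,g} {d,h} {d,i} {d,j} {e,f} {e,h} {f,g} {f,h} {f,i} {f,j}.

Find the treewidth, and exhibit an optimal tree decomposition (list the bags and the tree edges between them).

Treewidth 4.
One such decomposition:
Bags: B1 = {a, b, d, f, g}  B2 = {a, b, d, f, j}  B3 = {a, b, c, d, f}  B4 = {a, b, d, f, i}  B5 = {a, b, d, f, h}  B6 = {b, d, e, f, h}
Tree: B1–B2, B1–B3, B2–B4, B2–B5, B5–B6

Every bag has size at most 5, so the width is 5 − 1 = 4 and tw(G) ≤ 4. For the lower bound, the 5 vertices {b, d, e, f, h} are pairwise adjacent, and any tree decomposition puts a clique entirely inside one bag — forcing width ≥ 4. The upper and lower bounds meet at 4, so that is the treewidth.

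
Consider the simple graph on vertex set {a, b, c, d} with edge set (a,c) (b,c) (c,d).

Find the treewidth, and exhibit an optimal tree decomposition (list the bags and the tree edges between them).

Treewidth 1.
Bags: B1 = {c, d}  B2 = {a, c}  B3 = {b, c}
Tree: B1–B2, B1–B3

Every bag has size at most 2, so the width is 2 − 1 = 1 and tw(G) ≤ 1. G has an edge, so its treewidth is at least 1. Hence tw(G) = 1 exactly.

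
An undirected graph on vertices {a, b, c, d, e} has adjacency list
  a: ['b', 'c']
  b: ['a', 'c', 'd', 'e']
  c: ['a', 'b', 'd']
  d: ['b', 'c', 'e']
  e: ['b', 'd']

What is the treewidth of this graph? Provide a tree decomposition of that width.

Every bag has size at most 3, so the width is 3 − 1 = 2 and tw(G) ≤ 2. Conversely, {b, d, e} is a clique of size 3, and the vertices of any clique must share a bag in every tree decomposition; so some bag has ≥ 3 vertices and tw(G) ≥ 2. Therefore the treewidth is 2.

Treewidth 2.
One optimal decomposition is:
Bags: B1 = {b, c, d}  B2 = {b, d, e}  B3 = {a, b, c}
Tree: B1–B2, B1–B3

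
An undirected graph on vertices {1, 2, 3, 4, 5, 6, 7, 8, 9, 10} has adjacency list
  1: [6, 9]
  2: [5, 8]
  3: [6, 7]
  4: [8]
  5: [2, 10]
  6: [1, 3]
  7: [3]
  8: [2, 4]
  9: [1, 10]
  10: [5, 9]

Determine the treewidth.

A width-1 tree decomposition is:
Bags: B1 = {4, 8}  B2 = {2, 8}  B3 = {2, 5}  B4 = {5, 10}  B5 = {9, 10}  B6 = {1, 9}  B7 = {1, 6}  B8 = {3, 6}  B9 = {3, 7}
Tree: B1–B2, B2–B3, B3–B4, B4–B5, B5–B6, B6–B7, B7–B8, B8–B9
Every bag has size at most 2, so the width is 2 − 1 = 1 and tw(G) ≤ 1. Since G has at least one edge (e.g. 4–8), it is not an edgeless graph, so tw(G) ≥ 1. Hence tw(G) = 1 exactly.

1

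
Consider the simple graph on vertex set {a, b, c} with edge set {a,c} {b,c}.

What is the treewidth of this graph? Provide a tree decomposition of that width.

Treewidth 1.
Bags: B1 = {b, c}  B2 = {a, c}
Tree: B1–B2

Each bag holds 2 vertices, so the decomposition has width 1, which upper-bounds the treewidth. G has an edge, so its treewidth is at least 1. The upper and lower bounds meet at 1, so that is the treewidth.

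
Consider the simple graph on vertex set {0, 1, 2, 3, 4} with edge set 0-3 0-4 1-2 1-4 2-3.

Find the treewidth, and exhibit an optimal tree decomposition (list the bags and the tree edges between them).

Treewidth 2.
Bags: B1 = {0, 1, 4}  B2 = {0, 1, 2}  B3 = {0, 2, 3}
Tree: B1–B2, B2–B3

The largest bag has 3 vertices, giving width 2; this decomposition certifies tw(G) ≤ 2. The edges 0–4–1–2–3–0 form a cycle, so G is not a tree and its treewidth is at least 2. Combining the bounds, tw(G) = 2.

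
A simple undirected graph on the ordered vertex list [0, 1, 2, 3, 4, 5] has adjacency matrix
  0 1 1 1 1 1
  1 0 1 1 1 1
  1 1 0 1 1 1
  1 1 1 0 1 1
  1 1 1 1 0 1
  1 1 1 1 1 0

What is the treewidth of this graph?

5

A width-5 tree decomposition is:
Bags: B1 = {0, 1, 2, 3, 4, 5}
Tree: (single bag)
A single bag containing all 6 vertices is trivially a valid decomposition of width 5. Conversely, {0, 1, 2, 3, 4, 5} is a clique of size 6, and the vertices of any clique must share a bag in every tree decomposition; so some bag has ≥ 6 vertices and tw(G) ≥ 5. Therefore the treewidth is 5.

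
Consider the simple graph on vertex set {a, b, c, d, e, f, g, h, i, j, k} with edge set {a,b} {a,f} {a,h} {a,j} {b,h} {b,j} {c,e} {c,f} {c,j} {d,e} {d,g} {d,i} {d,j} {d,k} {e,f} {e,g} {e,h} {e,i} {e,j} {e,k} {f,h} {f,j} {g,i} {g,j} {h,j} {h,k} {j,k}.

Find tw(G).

A width-3 tree decomposition is:
Bags: B1 = {e, h, j, k}  B2 = {e, f, h, j}  B3 = {a, f, h, j}  B4 = {d, e, j, k}  B5 = {a, b, h, j}  B6 = {d, e, g, j}  B7 = {c, e, f, j}  B8 = {d, e, g, i}
Tree: B1–B2, B2–B3, B1–B4, B3–B5, B4–B6, B2–B7, B6–B8
The largest bag has 4 vertices, giving width 3; this decomposition certifies tw(G) ≤ 3. For the lower bound, the 4 vertices {d, e, g, j} are pairwise adjacent, and any tree decomposition puts a clique entirely inside one bag — forcing width ≥ 3. Therefore the treewidth is 3.

3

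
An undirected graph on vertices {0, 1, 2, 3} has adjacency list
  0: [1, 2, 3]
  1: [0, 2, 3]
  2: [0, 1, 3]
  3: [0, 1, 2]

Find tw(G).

3

A width-3 tree decomposition is:
Bags: B1 = {0, 1, 2, 3}
Tree: (single bag)
A single bag containing all 4 vertices is trivially a valid decomposition of width 3. On the other hand G contains the 4-clique {0, 1, 2, 3}. A clique must lie in a single bag of any decomposition, so no decomposition can have width below 3. The upper and lower bounds meet at 3, so that is the treewidth.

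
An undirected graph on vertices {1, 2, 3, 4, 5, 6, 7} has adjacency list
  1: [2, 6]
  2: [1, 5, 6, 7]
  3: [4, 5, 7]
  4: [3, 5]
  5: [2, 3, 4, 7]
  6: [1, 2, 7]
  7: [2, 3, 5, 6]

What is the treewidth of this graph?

2

A width-2 tree decomposition is:
Bags: B1 = {2, 6, 7}  B2 = {2, 5, 7}  B3 = {3, 5, 7}  B4 = {1, 2, 6}  B5 = {3, 4, 5}
Tree: B1–B2, B2–B3, B1–B4, B3–B5
The largest bag has 3 vertices, giving width 2; this decomposition certifies tw(G) ≤ 2. Conversely, {2, 5, 7} is a clique of size 3, and the vertices of any clique must share a bag in every tree decomposition; so some bag has ≥ 3 vertices and tw(G) ≥ 2. The upper and lower bounds meet at 2, so that is the treewidth.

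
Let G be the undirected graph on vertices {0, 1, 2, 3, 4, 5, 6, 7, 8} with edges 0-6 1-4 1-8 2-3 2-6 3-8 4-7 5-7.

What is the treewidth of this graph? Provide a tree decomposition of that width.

Each bag holds 2 vertices, so the decomposition has width 1, which upper-bounds the treewidth. Since G has at least one edge (e.g. 0–6), it is not an edgeless graph, so tw(G) ≥ 1. Combining the bounds, tw(G) = 1.

Treewidth 1.
Bags: B1 = {0, 6}  B2 = {2, 6}  B3 = {2, 3}  B4 = {3, 8}  B5 = {1, 8}  B6 = {1, 4}  B7 = {4, 7}  B8 = {5, 7}
Tree: B1–B2, B2–B3, B3–B4, B4–B5, B5–B6, B6–B7, B7–B8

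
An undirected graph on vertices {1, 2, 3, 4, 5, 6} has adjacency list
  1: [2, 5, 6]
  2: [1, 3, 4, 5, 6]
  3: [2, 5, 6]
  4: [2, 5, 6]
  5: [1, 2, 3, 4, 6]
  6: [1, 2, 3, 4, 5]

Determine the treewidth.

3

A width-3 tree decomposition is:
Bags: B1 = {1, 2, 5, 6}  B2 = {2, 4, 5, 6}  B3 = {2, 3, 5, 6}
Tree: B1–B2, B2–B3
The largest bag has 4 vertices, giving width 3; this decomposition certifies tw(G) ≤ 3. Conversely, {1, 2, 5, 6} is a clique of size 4, and the vertices of any clique must share a bag in every tree decomposition; so some bag has ≥ 4 vertices and tw(G) ≥ 3. Combining the bounds, tw(G) = 3.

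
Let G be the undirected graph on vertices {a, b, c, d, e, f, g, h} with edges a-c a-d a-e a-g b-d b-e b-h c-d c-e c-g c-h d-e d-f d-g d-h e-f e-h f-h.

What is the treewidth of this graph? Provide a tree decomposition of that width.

Each bag holds 4 vertices, so the decomposition has width 3, which upper-bounds the treewidth. For the lower bound, the 4 vertices {a, c, d, g} are pairwise adjacent, and any tree decomposition puts a clique entirely inside one bag — forcing width ≥ 3. The upper and lower bounds meet at 3, so that is the treewidth.

Treewidth 3.
One such decomposition:
Bags: B1 = {c, d, e, h}  B2 = {d, e, f, h}  B3 = {b, d, e, h}  B4 = {a, c, d, e}  B5 = {a, c, d, g}
Tree: B1–B2, B2–B3, B1–B4, B4–B5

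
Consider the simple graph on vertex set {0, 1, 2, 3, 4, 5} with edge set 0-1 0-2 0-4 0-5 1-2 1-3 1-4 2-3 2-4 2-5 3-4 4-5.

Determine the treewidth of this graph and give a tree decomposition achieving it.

Each bag holds 4 vertices, so the decomposition has width 3, which upper-bounds the treewidth. Conversely, {0, 1, 2, 4} is a clique of size 4, and the vertices of any clique must share a bag in every tree decomposition; so some bag has ≥ 4 vertices and tw(G) ≥ 3. Therefore the treewidth is 3.

Treewidth 3.
Bags: B1 = {1, 2, 3, 4}  B2 = {0, 1, 2, 4}  B3 = {0, 2, 4, 5}
Tree: B1–B2, B2–B3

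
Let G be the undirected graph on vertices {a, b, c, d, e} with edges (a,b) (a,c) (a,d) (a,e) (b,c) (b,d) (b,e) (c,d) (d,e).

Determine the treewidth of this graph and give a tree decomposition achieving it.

Every bag has size at most 4, so the width is 4 − 1 = 3 and tw(G) ≤ 3. Conversely, {a, b, d, e} is a clique of size 4, and the vertices of any clique must share a bag in every tree decomposition; so some bag has ≥ 4 vertices and tw(G) ≥ 3. Hence tw(G) = 3 exactly.

Treewidth 3.
One such decomposition:
Bags: B1 = {a, b, d, e}  B2 = {a, b, c, d}
Tree: B1–B2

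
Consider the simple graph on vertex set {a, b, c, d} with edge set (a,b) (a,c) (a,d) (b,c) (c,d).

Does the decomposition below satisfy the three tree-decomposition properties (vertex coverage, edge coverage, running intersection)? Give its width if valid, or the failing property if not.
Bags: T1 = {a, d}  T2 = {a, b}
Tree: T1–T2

A tree decomposition must satisfy three properties: every vertex lies in some bag; for every edge, both endpoints lie together in some bag; and for every vertex, the bags containing it form a connected subtree. Here vertex c appears in no bag, so the decomposition is invalid.

No — vertex c appears in no bag.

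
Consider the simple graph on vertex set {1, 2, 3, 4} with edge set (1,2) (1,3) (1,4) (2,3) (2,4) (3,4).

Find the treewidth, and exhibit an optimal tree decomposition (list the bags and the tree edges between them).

A single bag containing all 4 vertices is trivially a valid decomposition of width 3. For the lower bound, the 4 vertices {1, 2, 3, 4} are pairwise adjacent, and any tree decomposition puts a clique entirely inside one bag — forcing width ≥ 3. Therefore the treewidth is 3.

Treewidth 3.
One such decomposition:
Bags: B1 = {1, 2, 3, 4}
Tree: (single bag)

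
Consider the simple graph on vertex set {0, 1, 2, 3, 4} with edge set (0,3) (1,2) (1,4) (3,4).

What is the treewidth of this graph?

A width-1 tree decomposition is:
Bags: B1 = {0, 3}  B2 = {3, 4}  B3 = {1, 4}  B4 = {1, 2}
Tree: B1–B2, B2–B3, B3–B4
Every bag has size at most 2, so the width is 2 − 1 = 1 and tw(G) ≤ 1. Since G has at least one edge (e.g. 3–0), it is not an edgeless graph, so tw(G) ≥ 1. The upper and lower bounds meet at 1, so that is the treewidth.

1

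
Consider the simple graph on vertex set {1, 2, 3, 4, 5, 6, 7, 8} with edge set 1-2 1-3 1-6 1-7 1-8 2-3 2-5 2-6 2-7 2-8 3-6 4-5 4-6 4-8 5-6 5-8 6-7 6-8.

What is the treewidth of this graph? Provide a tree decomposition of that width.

Treewidth 3.
One optimal decomposition is:
Bags: B1 = {1, 2, 6, 7}  B2 = {1, 2, 6, 8}  B3 = {2, 5, 6, 8}  B4 = {4, 5, 6, 8}  B5 = {1, 2, 3, 6}
Tree: B1–B2, B2–B3, B3–B4, B1–B5

Each bag holds 4 vertices, so the decomposition has width 3, which upper-bounds the treewidth. For the lower bound, the 4 vertices {1, 2, 6, 8} are pairwise adjacent, and any tree decomposition puts a clique entirely inside one bag — forcing width ≥ 3. Combining the bounds, tw(G) = 3.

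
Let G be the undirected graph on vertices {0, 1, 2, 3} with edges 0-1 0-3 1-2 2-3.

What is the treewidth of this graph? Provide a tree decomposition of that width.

Each bag holds 3 vertices, so the decomposition has width 2, which upper-bounds the treewidth. Since 1–0–3–2–1 is a cycle in G, G is not acyclic. Forests are exactly the graphs of treewidth ≤ 1, so tw(G) ≥ 2. The upper and lower bounds meet at 2, so that is the treewidth.

Treewidth 2.
One such decomposition:
Bags: B1 = {0, 1, 3}  B2 = {1, 2, 3}
Tree: B1–B2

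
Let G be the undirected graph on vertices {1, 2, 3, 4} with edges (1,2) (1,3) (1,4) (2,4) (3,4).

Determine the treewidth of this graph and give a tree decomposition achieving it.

Treewidth 2.
One such decomposition:
Bags: B1 = {1, 2, 4}  B2 = {1, 3, 4}
Tree: B1–B2

Every bag has size at most 3, so the width is 3 − 1 = 2 and tw(G) ≤ 2. Conversely, {1, 2, 4} is a clique of size 3, and the vertices of any clique must share a bag in every tree decomposition; so some bag has ≥ 3 vertices and tw(G) ≥ 2. Combining the bounds, tw(G) = 2.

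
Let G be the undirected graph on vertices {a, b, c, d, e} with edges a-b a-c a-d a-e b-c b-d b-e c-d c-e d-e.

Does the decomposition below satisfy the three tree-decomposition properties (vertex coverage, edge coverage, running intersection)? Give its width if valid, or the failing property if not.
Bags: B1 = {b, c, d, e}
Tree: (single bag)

No — vertex a appears in no bag.

A tree decomposition must satisfy three properties: every vertex lies in some bag; for every edge, both endpoints lie together in some bag; and for every vertex, the bags containing it form a connected subtree. Here vertex a appears in no bag, so the decomposition is invalid.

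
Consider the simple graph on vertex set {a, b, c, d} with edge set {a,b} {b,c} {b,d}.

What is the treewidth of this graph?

A width-1 tree decomposition is:
Bags: B1 = {b, c}  B2 = {a, b}  B3 = {b, d}
Tree: B1–B2, B1–B3
The largest bag has 2 vertices, giving width 1; this decomposition certifies tw(G) ≤ 1. G has an edge, so its treewidth is at least 1. Therefore the treewidth is 1.

1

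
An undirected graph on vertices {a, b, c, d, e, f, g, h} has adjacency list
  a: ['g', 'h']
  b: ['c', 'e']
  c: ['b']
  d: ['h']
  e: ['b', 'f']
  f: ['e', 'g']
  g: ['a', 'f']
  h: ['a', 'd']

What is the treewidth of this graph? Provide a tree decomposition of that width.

Treewidth 1.
One optimal decomposition is:
Bags: B1 = {b, c}  B2 = {b, e}  B3 = {e, f}  B4 = {f, g}  B5 = {a, g}  B6 = {a, h}  B7 = {d, h}
Tree: B1–B2, B2–B3, B3–B4, B4–B5, B5–B6, B6–B7

Every bag has size at most 2, so the width is 2 − 1 = 1 and tw(G) ≤ 1. Since G has at least one edge (e.g. c–b), it is not an edgeless graph, so tw(G) ≥ 1. The upper and lower bounds meet at 1, so that is the treewidth.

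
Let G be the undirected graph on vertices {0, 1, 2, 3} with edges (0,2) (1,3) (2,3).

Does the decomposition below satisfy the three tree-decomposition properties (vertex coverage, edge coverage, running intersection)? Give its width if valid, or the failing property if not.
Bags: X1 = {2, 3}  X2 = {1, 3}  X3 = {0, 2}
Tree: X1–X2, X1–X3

Every vertex of G appears in some bag (union = {0, 1, 2, 3}); every edge is covered by a bag; and for each vertex v the set of bags containing v is connected in the bag tree. The decomposition is therefore valid. The largest bag has 2 vertices, so the width is 1.

Yes; width 1.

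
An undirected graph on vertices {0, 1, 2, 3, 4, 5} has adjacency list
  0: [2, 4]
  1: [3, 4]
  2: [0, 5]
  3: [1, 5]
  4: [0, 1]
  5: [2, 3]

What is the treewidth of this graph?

2

A width-2 tree decomposition is:
Bags: B1 = {0, 1, 4}  B2 = {0, 1, 2}  B3 = {1, 2, 5}  B4 = {1, 3, 5}
Tree: B1–B2, B2–B3, B3–B4
The largest bag has 3 vertices, giving width 2; this decomposition certifies tw(G) ≤ 2. Since 1–4–0–2–5–3–1 is a cycle in G, G is not acyclic. Forests are exactly the graphs of treewidth ≤ 1, so tw(G) ≥ 2. Hence tw(G) = 2 exactly.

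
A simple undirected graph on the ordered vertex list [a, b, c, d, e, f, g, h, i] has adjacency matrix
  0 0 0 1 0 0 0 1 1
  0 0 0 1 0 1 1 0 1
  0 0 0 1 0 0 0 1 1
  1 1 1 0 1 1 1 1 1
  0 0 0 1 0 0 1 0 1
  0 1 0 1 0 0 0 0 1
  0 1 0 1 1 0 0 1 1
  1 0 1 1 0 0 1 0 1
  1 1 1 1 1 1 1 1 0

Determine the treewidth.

A width-3 tree decomposition is:
Bags: B1 = {d, g, h, i}  B2 = {a, d, h, i}  B3 = {d, e, g, i}  B4 = {b, d, g, i}  B5 = {c, d, h, i}  B6 = {b, d, f, i}
Tree: B1–B2, B1–B3, B3–B4, B2–B5, B4–B6
Each bag holds 4 vertices, so the decomposition has width 3, which upper-bounds the treewidth. Conversely, {d, e, g, i} is a clique of size 4, and the vertices of any clique must share a bag in every tree decomposition; so some bag has ≥ 4 vertices and tw(G) ≥ 3. Hence tw(G) = 3 exactly.

3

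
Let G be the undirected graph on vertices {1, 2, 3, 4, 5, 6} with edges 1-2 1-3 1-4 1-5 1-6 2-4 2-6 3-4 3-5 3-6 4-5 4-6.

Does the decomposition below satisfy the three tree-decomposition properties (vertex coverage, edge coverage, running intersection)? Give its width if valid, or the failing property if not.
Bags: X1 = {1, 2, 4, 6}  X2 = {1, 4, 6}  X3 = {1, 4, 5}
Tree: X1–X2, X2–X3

No — vertex 3 appears in no bag.

A tree decomposition must satisfy three properties: every vertex lies in some bag; for every edge, both endpoints lie together in some bag; and for every vertex, the bags containing it form a connected subtree. Here vertex 3 appears in no bag, so the decomposition is invalid.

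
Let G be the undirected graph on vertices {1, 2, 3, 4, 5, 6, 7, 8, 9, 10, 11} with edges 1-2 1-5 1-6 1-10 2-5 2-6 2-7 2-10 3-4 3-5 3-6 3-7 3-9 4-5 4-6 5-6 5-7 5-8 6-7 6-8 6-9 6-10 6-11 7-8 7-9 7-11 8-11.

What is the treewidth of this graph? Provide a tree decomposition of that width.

Treewidth 3.
Bags: B1 = {3, 5, 6, 7}  B2 = {2, 5, 6, 7}  B3 = {3, 6, 7, 9}  B4 = {5, 6, 7, 8}  B5 = {1, 2, 5, 6}  B6 = {1, 2, 6, 10}  B7 = {6, 7, 8, 11}  B8 = {3, 4, 5, 6}
Tree: B1–B2, B1–B3, B2–B4, B2–B5, B5–B6, B4–B7, B1–B8

Each bag holds 4 vertices, so the decomposition has width 3, which upper-bounds the treewidth. Conversely, {3, 6, 7, 9} is a clique of size 4, and the vertices of any clique must share a bag in every tree decomposition; so some bag has ≥ 4 vertices and tw(G) ≥ 3. The upper and lower bounds meet at 3, so that is the treewidth.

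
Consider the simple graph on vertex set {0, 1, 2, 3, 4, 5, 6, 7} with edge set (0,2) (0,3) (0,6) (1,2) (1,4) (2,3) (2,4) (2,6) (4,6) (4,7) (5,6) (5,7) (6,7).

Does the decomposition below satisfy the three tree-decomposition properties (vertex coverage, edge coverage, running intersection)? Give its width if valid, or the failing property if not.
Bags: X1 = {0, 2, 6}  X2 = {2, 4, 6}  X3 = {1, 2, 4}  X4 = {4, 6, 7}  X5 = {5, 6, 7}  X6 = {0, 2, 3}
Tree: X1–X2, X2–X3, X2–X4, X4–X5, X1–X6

Every vertex of G appears in some bag (union = {0, 1, 2, 3, 4, 5, 6, 7}); every edge is covered by a bag; and for each vertex v the set of bags containing v is connected in the bag tree. The decomposition is therefore valid. The largest bag has 3 vertices, so the width is 2.

Yes; width 2.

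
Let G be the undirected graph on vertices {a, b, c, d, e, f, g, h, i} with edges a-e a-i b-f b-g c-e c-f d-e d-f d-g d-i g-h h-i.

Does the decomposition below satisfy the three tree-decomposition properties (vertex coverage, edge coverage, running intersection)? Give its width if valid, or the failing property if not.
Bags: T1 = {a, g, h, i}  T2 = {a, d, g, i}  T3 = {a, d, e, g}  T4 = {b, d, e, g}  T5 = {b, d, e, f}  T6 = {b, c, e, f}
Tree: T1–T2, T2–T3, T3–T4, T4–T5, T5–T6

Yes; width 3.

Every vertex of G appears in some bag (union = {a, b, c, d, e, f, g, h, i}); every edge is covered by a bag; and for each vertex v the set of bags containing v is connected in the bag tree. The decomposition is therefore valid. The largest bag has 4 vertices, so the width is 3.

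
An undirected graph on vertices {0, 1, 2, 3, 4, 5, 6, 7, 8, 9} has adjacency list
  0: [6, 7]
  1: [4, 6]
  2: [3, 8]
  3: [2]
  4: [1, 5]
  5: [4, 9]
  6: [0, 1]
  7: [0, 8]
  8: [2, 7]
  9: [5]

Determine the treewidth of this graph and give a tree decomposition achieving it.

Treewidth 1.
Bags: B1 = {5, 9}  B2 = {4, 5}  B3 = {1, 4}  B4 = {1, 6}  B5 = {0, 6}  B6 = {0, 7}  B7 = {7, 8}  B8 = {2, 8}  B9 = {2, 3}
Tree: B1–B2, B2–B3, B3–B4, B4–B5, B5–B6, B6–B7, B7–B8, B8–B9

Every bag has size at most 2, so the width is 2 − 1 = 1 and tw(G) ≤ 1. Any graph with an edge has treewidth ≥ 1, and G has the edge 9–5. Therefore the treewidth is 1.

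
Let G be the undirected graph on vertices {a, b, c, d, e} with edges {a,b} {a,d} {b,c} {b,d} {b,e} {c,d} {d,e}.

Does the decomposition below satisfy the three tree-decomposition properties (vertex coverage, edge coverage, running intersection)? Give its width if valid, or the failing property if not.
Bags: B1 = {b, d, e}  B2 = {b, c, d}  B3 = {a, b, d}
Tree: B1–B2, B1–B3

Checking the three conditions: (i) the bags cover all of {a, b, c, d, e}; (ii) for each edge, some bag contains both endpoints; (iii) the bags containing any fixed vertex form a subtree. All hold, so the decomposition is valid with width 3 − 1 = 2.

Yes; width 2.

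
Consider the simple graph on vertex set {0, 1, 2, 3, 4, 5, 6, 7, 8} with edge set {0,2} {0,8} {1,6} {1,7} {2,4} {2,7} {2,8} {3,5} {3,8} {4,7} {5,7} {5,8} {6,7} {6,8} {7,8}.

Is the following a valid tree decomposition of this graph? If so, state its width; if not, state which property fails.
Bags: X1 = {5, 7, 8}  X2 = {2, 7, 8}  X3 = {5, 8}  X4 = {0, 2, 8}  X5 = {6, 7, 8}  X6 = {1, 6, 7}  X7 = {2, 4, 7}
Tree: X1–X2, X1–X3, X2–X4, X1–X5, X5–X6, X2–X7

No — vertex 3 appears in no bag.

A tree decomposition must satisfy three properties: every vertex lies in some bag; for every edge, both endpoints lie together in some bag; and for every vertex, the bags containing it form a connected subtree. Here vertex 3 appears in no bag, so the decomposition is invalid.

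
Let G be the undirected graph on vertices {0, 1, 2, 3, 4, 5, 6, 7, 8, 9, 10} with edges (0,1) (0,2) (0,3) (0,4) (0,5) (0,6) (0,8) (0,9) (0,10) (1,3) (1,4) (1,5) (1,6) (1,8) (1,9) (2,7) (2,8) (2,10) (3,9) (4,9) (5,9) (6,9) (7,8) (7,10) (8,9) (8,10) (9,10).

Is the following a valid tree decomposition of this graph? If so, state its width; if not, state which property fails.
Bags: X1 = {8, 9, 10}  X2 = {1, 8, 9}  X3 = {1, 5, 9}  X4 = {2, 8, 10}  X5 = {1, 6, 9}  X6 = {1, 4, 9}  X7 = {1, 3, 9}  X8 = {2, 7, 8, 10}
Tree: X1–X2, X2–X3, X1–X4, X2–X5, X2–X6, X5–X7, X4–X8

No — vertex 0 appears in no bag.

A tree decomposition must satisfy three properties: every vertex lies in some bag; for every edge, both endpoints lie together in some bag; and for every vertex, the bags containing it form a connected subtree. Here vertex 0 appears in no bag, so the decomposition is invalid.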